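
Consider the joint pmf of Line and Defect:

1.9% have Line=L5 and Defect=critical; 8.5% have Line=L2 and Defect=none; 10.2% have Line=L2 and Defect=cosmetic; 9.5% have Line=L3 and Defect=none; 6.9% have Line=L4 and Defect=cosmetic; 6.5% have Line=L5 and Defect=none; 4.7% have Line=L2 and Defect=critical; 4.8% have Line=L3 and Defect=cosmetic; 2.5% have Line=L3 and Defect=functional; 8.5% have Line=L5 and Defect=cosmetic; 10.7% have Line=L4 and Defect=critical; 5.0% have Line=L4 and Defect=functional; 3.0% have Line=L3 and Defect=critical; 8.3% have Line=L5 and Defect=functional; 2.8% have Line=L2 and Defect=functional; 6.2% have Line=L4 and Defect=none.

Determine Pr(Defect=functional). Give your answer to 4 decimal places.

P(Defect=functional) = 0.028 + 0.025 + 0.050 + 0.083 = 0.186.

0.1860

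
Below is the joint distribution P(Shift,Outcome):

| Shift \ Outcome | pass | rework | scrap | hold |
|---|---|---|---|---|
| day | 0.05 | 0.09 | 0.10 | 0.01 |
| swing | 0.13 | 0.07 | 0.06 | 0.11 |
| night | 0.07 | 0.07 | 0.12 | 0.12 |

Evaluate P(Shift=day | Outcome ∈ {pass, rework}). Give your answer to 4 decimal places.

0.2917

P(Outcome=pass) = 0.05 + 0.13 + 0.07 = 0.25.
P(Outcome=rework) = 0.09 + 0.07 + 0.07 = 0.23.
P(Outcome ∈ {pass, rework}) = 0.25 + 0.23 = 0.48; P(Shift=day, Outcome ∈ {pass, rework}) = 0.05 + 0.09 = 0.14.
P(Shift=day | Outcome ∈ {pass, rework}) = 0.14/0.48 = 0.2917.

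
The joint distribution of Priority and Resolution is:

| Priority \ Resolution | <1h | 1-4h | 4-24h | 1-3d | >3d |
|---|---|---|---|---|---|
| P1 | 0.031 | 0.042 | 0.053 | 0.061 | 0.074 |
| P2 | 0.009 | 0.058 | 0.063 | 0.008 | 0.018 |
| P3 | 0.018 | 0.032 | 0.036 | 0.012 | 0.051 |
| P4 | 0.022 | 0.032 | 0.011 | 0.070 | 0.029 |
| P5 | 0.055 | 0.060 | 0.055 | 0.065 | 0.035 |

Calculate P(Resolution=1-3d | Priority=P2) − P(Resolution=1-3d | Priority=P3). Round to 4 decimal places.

P(Priority=P2) = 0.009 + 0.058 + 0.063 + 0.008 + 0.018 = 0.156; P(Resolution=1-3d | Priority=P2) = 0.008/0.156 = 0.05128.
P(Priority=P3) = 0.018 + 0.032 + 0.036 + 0.012 + 0.051 = 0.149; P(Resolution=1-3d | Priority=P3) = 0.012/0.149 = 0.08054.
Difference = -0.0293.

-0.0293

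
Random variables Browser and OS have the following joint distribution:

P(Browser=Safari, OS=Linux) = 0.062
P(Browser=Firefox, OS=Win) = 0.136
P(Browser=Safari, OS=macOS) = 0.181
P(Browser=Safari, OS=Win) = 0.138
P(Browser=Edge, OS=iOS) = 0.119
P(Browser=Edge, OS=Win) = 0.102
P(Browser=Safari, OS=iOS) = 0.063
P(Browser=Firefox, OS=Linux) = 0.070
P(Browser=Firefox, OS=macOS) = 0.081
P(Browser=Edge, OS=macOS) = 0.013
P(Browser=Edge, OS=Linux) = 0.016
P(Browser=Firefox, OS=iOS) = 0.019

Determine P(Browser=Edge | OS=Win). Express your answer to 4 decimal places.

P(OS=Win) = 0.136 + 0.138 + 0.102 = 0.376.
P(Browser=Edge | OS=Win) = 0.102/0.376 = 0.2713.

0.2713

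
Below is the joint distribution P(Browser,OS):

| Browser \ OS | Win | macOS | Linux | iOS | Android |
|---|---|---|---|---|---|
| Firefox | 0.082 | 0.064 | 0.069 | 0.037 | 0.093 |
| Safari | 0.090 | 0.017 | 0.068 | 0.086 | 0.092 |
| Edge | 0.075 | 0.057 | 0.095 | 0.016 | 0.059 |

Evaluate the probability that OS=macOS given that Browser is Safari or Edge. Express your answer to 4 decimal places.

P(Browser=Safari) = 0.090 + 0.017 + 0.068 + 0.086 + 0.092 = 0.353.
P(Browser=Edge) = 0.075 + 0.057 + 0.095 + 0.016 + 0.059 = 0.302.
P(Browser ∈ {Safari, Edge}) = 0.353 + 0.302 = 0.655; P(OS=macOS, Browser ∈ {Safari, Edge}) = 0.017 + 0.057 = 0.074.
P(OS=macOS | Browser ∈ {Safari, Edge}) = 0.074/0.655 = 0.1130.

0.1130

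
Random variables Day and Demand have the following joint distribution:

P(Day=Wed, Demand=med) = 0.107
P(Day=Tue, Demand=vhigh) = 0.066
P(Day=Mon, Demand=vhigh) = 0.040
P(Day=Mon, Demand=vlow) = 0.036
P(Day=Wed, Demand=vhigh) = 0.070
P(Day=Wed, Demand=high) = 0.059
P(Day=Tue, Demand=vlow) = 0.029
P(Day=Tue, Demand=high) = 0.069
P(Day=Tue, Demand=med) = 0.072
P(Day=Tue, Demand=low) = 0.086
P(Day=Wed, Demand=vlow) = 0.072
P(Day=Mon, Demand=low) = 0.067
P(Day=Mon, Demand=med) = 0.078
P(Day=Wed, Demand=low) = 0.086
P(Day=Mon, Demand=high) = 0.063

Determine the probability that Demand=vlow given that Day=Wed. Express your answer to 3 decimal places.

P(Day=Wed) = 0.072 + 0.086 + 0.107 + 0.059 + 0.070 = 0.394.
P(Demand=vlow | Day=Wed) = 0.072/0.394 = 0.183.

0.183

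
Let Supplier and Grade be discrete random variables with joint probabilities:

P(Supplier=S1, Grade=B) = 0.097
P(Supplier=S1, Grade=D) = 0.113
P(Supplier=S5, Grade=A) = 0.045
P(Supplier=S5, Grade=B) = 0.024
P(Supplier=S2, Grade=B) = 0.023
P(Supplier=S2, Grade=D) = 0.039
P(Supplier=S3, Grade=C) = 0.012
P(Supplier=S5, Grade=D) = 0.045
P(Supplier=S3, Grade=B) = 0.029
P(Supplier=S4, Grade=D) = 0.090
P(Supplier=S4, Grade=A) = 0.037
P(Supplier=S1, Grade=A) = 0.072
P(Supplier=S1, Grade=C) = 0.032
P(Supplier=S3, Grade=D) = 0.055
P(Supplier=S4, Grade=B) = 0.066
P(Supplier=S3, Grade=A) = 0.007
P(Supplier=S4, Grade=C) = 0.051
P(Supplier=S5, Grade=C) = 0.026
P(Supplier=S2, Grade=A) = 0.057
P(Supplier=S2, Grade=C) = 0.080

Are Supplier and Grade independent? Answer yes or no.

P(Supplier=S2) = 0.199 and P(Grade=C) = 0.201, so their product is 0.04000, but P(Supplier=S2, Grade=C) = 0.080. Since these differ, Supplier and Grade are not independent.

no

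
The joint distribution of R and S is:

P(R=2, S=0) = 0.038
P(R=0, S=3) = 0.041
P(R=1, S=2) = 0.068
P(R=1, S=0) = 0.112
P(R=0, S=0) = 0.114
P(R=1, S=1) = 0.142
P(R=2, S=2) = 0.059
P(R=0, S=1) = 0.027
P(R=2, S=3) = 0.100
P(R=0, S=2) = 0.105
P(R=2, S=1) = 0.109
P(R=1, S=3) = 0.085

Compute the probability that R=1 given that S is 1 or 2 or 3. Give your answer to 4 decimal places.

P(S=1) = 0.027 + 0.142 + 0.109 = 0.278.
P(S=2) = 0.105 + 0.068 + 0.059 = 0.232.
P(S=3) = 0.041 + 0.085 + 0.100 = 0.226.
P(S ∈ {1, 2, 3}) = 0.278 + 0.232 + 0.226 = 0.736; P(R=1, S ∈ {1, 2, 3}) = 0.142 + 0.068 + 0.085 = 0.295.
P(R=1 | S ∈ {1, 2, 3}) = 0.295/0.736 = 0.4008.

0.4008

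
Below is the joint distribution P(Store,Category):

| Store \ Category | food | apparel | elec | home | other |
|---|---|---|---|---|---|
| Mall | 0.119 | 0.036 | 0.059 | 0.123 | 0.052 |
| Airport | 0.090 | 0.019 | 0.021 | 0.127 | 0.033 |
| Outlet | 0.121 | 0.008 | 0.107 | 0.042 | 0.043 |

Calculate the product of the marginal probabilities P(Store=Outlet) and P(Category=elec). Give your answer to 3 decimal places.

P(Store=Outlet) = 0.121 + 0.008 + 0.107 + 0.042 + 0.043 = 0.321.
P(Category=elec) = 0.059 + 0.021 + 0.107 = 0.187.
Product: 0.321 × 0.187 = 0.060.

0.060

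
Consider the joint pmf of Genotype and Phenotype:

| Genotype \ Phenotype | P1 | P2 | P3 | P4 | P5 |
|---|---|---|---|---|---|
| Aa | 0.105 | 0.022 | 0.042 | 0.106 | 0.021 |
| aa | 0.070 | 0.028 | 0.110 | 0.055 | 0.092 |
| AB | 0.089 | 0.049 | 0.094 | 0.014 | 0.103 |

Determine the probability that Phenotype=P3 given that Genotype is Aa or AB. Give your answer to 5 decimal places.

0.21085

P(Genotype=Aa) = 0.105 + 0.022 + 0.042 + 0.106 + 0.021 = 0.296.
P(Genotype=AB) = 0.089 + 0.049 + 0.094 + 0.014 + 0.103 = 0.349.
P(Genotype ∈ {Aa, AB}) = 0.296 + 0.349 = 0.645; P(Phenotype=P3, Genotype ∈ {Aa, AB}) = 0.042 + 0.094 = 0.136.
P(Phenotype=P3 | Genotype ∈ {Aa, AB}) = 0.136/0.645 = 0.21085.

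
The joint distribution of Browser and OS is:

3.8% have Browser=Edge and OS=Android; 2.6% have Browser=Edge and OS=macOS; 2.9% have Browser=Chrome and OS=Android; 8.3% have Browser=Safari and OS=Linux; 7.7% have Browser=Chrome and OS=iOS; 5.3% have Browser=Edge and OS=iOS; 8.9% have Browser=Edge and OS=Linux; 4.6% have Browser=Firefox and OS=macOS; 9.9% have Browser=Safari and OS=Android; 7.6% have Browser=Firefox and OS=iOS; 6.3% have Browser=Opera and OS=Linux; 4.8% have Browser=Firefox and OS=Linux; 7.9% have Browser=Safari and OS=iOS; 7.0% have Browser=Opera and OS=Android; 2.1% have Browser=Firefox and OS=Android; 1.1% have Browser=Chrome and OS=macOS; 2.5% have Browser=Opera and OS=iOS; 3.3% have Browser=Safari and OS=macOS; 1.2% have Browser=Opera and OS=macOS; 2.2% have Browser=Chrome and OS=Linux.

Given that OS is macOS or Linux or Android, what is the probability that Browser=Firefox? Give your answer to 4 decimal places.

0.1667

P(OS=macOS) = 0.011 + 0.046 + 0.033 + 0.026 + 0.012 = 0.128.
P(OS=Linux) = 0.022 + 0.048 + 0.083 + 0.089 + 0.063 = 0.305.
P(OS=Android) = 0.029 + 0.021 + 0.099 + 0.038 + 0.070 = 0.257.
P(OS ∈ {macOS, Linux, Android}) = 0.128 + 0.305 + 0.257 = 0.690; P(Browser=Firefox, OS ∈ {macOS, Linux, Android}) = 0.046 + 0.048 + 0.021 = 0.115.
P(Browser=Firefox | OS ∈ {macOS, Linux, Android}) = 0.115/0.690 = 0.1667.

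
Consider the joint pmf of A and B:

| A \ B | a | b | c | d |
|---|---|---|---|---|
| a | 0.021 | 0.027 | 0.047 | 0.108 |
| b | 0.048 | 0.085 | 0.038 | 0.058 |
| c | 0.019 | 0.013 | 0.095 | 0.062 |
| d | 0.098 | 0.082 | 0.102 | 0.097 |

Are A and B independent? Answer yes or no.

no

P(A=a) = 0.203 and P(B=d) = 0.325, so their product is 0.06598, but P(A=a, B=d) = 0.108. Since these differ, A and B are not independent.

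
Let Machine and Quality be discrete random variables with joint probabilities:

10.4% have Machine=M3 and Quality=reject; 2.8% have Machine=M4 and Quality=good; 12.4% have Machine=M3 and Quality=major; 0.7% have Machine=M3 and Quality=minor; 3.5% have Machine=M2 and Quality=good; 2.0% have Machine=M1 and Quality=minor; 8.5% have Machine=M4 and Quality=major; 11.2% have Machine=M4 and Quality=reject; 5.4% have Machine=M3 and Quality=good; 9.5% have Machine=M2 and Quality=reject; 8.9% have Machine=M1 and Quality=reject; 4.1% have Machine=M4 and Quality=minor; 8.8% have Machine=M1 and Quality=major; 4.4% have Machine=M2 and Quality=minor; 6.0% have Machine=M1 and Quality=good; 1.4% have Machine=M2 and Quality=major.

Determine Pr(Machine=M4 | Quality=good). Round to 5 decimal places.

P(Quality=good) = 0.060 + 0.035 + 0.054 + 0.028 = 0.177.
P(Machine=M4 | Quality=good) = 0.028/0.177 = 0.15819.

0.15819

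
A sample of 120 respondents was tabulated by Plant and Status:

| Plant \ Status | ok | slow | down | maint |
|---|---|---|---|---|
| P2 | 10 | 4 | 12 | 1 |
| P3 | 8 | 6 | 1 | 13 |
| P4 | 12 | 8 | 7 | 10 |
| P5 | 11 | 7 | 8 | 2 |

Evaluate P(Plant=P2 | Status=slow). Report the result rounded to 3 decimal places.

0.160

Total with Status=slow: 4 + 6 + 8 + 7 = 25.
P(Plant=P2 | Status=slow) = 4/25 = 0.160.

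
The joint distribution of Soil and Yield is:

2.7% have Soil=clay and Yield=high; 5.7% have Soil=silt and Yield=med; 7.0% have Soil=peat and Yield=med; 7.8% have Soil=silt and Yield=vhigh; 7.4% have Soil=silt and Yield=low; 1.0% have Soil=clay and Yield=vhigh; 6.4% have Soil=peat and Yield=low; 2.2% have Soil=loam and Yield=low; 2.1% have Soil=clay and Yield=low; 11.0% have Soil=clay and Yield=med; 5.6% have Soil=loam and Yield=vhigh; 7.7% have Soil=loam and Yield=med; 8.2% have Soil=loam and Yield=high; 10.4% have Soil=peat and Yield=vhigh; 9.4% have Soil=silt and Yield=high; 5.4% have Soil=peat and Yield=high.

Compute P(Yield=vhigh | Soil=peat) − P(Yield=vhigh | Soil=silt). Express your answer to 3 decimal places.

P(Soil=peat) = 0.064 + 0.070 + 0.054 + 0.104 = 0.292; P(Yield=vhigh | Soil=peat) = 0.104/0.292 = 0.3562.
P(Soil=silt) = 0.074 + 0.057 + 0.094 + 0.078 = 0.303; P(Yield=vhigh | Soil=silt) = 0.078/0.303 = 0.2574.
Difference = 0.099.

0.099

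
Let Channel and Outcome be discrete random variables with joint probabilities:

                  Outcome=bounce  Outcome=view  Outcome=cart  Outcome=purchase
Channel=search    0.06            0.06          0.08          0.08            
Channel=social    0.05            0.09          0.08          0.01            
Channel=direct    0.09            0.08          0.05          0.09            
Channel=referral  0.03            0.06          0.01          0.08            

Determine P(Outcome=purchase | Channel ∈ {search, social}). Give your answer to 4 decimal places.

0.1765

P(Channel=search) = 0.06 + 0.06 + 0.08 + 0.08 = 0.28.
P(Channel=social) = 0.05 + 0.09 + 0.08 + 0.01 = 0.23.
P(Channel ∈ {search, social}) = 0.28 + 0.23 = 0.51; P(Outcome=purchase, Channel ∈ {search, social}) = 0.08 + 0.01 = 0.09.
P(Outcome=purchase | Channel ∈ {search, social}) = 0.09/0.51 = 0.1765.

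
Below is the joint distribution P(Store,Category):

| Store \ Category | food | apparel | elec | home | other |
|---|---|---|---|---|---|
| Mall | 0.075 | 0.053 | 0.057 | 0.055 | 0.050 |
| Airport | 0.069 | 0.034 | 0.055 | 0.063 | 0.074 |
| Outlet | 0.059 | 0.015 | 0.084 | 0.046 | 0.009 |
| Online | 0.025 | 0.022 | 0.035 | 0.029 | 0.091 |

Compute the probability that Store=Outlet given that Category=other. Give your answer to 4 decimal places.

0.0402

P(Category=other) = 0.050 + 0.074 + 0.009 + 0.091 = 0.224.
P(Store=Outlet | Category=other) = 0.009/0.224 = 0.0402.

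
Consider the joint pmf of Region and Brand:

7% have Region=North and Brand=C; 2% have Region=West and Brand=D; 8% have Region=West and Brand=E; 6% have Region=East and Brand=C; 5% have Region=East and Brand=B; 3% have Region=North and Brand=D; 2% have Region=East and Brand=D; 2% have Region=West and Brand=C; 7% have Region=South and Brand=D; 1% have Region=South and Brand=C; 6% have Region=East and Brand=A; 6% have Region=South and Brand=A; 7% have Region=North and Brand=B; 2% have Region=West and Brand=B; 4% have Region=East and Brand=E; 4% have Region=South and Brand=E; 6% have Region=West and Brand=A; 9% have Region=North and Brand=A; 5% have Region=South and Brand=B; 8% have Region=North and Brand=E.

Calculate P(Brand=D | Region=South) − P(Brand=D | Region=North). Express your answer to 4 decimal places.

P(Region=South) = 0.06 + 0.05 + 0.01 + 0.07 + 0.04 = 0.23; P(Brand=D | Region=South) = 0.07/0.23 = 0.30435.
P(Region=North) = 0.09 + 0.07 + 0.07 + 0.03 + 0.08 = 0.34; P(Brand=D | Region=North) = 0.03/0.34 = 0.08824.
Difference = 0.2161.

0.2161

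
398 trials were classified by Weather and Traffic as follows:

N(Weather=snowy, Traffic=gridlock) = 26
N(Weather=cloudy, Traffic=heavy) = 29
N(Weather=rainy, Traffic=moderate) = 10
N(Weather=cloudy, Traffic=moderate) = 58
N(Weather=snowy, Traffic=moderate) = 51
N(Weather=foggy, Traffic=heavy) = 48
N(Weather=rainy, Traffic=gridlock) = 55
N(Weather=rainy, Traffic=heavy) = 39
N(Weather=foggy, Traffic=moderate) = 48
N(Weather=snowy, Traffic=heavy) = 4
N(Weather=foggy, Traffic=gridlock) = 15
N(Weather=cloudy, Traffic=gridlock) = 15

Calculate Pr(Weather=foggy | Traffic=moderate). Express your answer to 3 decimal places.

Total with Traffic=moderate: 58 + 10 + 51 + 48 = 167.
P(Weather=foggy | Traffic=moderate) = 48/167 = 0.287.

0.287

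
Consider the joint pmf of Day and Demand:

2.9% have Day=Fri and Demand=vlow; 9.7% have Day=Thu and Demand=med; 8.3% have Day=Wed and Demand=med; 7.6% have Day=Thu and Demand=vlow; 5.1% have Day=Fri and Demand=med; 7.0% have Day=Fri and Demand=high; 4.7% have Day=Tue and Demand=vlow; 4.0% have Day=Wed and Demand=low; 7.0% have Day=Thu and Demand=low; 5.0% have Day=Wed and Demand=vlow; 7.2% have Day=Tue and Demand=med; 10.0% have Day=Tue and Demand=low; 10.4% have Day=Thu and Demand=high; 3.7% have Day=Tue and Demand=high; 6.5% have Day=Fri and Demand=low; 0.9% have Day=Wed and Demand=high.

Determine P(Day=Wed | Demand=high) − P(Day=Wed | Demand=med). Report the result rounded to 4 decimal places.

-0.2330

P(Demand=high) = 0.037 + 0.009 + 0.104 + 0.070 = 0.220; P(Day=Wed | Demand=high) = 0.009/0.220 = 0.04091.
P(Demand=med) = 0.072 + 0.083 + 0.097 + 0.051 = 0.303; P(Day=Wed | Demand=med) = 0.083/0.303 = 0.27393.
Difference = -0.2330.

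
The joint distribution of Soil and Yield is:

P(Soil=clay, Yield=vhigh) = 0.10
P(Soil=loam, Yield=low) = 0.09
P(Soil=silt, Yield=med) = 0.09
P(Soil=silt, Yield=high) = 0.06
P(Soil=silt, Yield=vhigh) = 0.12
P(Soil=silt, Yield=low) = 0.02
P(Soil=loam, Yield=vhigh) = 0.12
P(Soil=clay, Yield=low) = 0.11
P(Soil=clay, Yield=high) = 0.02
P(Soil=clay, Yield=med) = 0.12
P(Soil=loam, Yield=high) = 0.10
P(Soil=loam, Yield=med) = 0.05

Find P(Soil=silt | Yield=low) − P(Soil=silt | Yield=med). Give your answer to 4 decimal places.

-0.2552

P(Yield=low) = 0.09 + 0.11 + 0.02 = 0.22; P(Soil=silt | Yield=low) = 0.02/0.22 = 0.09091.
P(Yield=med) = 0.05 + 0.12 + 0.09 = 0.26; P(Soil=silt | Yield=med) = 0.09/0.26 = 0.34615.
Difference = -0.2552.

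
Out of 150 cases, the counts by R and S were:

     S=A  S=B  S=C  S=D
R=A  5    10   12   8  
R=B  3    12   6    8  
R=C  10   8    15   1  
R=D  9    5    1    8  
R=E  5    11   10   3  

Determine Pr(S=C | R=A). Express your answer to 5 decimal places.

Total with R=A: 5 + 10 + 12 + 8 = 35.
P(S=C | R=A) = 12/35 = 0.34286.

0.34286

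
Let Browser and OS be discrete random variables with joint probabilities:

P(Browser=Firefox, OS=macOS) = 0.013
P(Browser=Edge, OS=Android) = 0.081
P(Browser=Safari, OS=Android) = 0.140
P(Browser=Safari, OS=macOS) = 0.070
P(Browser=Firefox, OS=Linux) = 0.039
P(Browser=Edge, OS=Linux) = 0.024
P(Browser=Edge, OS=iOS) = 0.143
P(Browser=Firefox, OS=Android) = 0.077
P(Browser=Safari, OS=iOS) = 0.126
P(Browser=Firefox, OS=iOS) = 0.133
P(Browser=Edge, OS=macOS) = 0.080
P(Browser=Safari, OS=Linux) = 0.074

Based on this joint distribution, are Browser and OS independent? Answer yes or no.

P(Browser=Safari) = 0.410 and P(OS=iOS) = 0.402, so their product is 0.16482, but P(Browser=Safari, OS=iOS) = 0.126. Since these differ, Browser and OS are not independent.

no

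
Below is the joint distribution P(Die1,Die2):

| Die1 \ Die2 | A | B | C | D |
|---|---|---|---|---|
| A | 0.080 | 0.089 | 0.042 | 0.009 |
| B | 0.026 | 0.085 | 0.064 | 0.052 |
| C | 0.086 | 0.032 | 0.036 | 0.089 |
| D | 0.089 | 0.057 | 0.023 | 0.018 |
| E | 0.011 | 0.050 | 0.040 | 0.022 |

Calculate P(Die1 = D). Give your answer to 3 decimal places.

0.187

P(Die1=D) = 0.089 + 0.057 + 0.023 + 0.018 = 0.187.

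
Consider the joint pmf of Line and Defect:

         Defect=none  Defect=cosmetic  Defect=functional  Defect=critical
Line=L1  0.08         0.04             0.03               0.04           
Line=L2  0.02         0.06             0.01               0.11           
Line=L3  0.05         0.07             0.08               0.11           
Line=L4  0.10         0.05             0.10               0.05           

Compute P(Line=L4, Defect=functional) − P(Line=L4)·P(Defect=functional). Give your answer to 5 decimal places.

P(Line=L4) = 0.10 + 0.05 + 0.10 + 0.05 = 0.30.
P(Defect=functional) = 0.03 + 0.01 + 0.08 + 0.10 = 0.22.
P(Line=L4, Defect=functional) − P(Line=L4)P(Defect=functional) = 0.10 − 0.30×0.22 = 0.03400.

0.03400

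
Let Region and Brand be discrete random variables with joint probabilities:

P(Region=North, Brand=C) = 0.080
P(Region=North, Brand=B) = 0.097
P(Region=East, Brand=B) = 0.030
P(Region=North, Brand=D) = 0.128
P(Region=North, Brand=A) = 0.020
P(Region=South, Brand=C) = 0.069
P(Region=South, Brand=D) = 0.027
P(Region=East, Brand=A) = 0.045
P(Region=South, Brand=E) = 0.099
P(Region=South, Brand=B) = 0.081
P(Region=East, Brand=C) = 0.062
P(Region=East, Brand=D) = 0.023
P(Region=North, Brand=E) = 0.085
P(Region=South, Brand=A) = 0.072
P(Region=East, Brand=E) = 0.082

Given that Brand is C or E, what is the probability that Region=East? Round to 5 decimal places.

P(Brand=C) = 0.080 + 0.069 + 0.062 = 0.211.
P(Brand=E) = 0.085 + 0.099 + 0.082 = 0.266.
P(Brand ∈ {C, E}) = 0.211 + 0.266 = 0.477; P(Region=East, Brand ∈ {C, E}) = 0.062 + 0.082 = 0.144.
P(Region=East | Brand ∈ {C, E}) = 0.144/0.477 = 0.30189.

0.30189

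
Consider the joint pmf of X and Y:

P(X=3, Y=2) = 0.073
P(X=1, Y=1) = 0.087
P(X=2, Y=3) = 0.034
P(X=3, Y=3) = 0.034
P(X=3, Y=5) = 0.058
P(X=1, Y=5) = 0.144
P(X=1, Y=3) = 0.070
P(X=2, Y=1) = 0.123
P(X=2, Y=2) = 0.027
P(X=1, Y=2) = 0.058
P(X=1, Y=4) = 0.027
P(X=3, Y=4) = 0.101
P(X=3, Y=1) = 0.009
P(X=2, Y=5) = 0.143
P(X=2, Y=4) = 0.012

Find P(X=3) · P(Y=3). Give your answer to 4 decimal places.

P(X=3) = 0.009 + 0.073 + 0.034 + 0.101 + 0.058 = 0.275.
P(Y=3) = 0.070 + 0.034 + 0.034 = 0.138.
Product: 0.275 × 0.138 = 0.0380.

0.0380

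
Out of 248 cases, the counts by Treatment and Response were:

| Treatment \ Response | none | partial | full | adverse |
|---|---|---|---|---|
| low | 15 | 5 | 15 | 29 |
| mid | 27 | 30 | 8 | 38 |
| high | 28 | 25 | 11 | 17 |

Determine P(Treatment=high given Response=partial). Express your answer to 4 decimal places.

Total with Response=partial: 5 + 30 + 25 = 60.
P(Treatment=high | Response=partial) = 25/60 = 0.4167.

0.4167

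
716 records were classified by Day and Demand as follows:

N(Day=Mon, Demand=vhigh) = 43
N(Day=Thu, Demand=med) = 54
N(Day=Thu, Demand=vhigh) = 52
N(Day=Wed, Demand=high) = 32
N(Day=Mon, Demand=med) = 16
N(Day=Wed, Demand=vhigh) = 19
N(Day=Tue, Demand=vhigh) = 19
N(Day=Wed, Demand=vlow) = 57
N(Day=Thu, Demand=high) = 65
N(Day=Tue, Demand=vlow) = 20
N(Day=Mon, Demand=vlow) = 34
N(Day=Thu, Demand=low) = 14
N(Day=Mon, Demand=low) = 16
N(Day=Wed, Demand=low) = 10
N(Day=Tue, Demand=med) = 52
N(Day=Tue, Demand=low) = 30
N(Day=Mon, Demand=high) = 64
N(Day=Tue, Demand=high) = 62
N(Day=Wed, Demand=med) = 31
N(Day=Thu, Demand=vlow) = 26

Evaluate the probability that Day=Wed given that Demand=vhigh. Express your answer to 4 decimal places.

Total with Demand=vhigh: 43 + 19 + 19 + 52 = 133.
P(Day=Wed | Demand=vhigh) = 19/133 = 0.1429.

0.1429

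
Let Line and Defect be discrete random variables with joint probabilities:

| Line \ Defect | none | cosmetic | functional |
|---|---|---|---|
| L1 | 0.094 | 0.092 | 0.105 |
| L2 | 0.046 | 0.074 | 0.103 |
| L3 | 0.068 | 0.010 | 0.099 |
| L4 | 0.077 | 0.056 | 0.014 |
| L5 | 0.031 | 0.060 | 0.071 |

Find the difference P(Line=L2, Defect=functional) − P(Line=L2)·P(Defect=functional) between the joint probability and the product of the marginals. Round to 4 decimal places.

P(Line=L2) = 0.046 + 0.074 + 0.103 = 0.223.
P(Defect=functional) = 0.105 + 0.103 + 0.099 + 0.014 + 0.071 = 0.392.
P(Line=L2, Defect=functional) − P(Line=L2)P(Defect=functional) = 0.103 − 0.223×0.392 = 0.0156.

0.0156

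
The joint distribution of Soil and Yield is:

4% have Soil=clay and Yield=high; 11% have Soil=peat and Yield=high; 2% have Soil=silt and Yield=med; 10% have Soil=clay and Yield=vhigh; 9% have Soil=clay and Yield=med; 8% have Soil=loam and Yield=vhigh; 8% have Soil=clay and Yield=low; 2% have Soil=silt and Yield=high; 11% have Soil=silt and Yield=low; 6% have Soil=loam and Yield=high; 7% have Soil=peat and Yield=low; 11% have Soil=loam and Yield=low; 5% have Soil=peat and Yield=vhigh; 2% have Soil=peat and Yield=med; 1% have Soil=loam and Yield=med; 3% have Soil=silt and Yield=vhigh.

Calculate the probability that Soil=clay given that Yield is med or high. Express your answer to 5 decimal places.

0.35135

P(Yield=med) = 0.01 + 0.09 + 0.02 + 0.02 = 0.14.
P(Yield=high) = 0.06 + 0.04 + 0.02 + 0.11 = 0.23.
P(Yield ∈ {med, high}) = 0.14 + 0.23 = 0.37; P(Soil=clay, Yield ∈ {med, high}) = 0.09 + 0.04 = 0.13.
P(Soil=clay | Yield ∈ {med, high}) = 0.13/0.37 = 0.35135.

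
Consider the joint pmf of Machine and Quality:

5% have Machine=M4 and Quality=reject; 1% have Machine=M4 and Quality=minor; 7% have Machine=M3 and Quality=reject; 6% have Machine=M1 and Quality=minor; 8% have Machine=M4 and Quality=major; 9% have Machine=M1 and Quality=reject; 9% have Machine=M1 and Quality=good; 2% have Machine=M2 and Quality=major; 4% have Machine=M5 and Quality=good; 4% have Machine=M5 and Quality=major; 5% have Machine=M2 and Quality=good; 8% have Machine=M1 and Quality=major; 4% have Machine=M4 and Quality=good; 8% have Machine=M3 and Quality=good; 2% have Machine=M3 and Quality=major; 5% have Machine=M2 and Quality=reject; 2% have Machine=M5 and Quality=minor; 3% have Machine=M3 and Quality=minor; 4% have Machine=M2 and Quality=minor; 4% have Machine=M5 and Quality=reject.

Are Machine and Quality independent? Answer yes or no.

no

P(Machine=M4) = 0.18 and P(Quality=major) = 0.24, so their product is 0.0432, but P(Machine=M4, Quality=major) = 0.08. Since these differ, Machine and Quality are not independent.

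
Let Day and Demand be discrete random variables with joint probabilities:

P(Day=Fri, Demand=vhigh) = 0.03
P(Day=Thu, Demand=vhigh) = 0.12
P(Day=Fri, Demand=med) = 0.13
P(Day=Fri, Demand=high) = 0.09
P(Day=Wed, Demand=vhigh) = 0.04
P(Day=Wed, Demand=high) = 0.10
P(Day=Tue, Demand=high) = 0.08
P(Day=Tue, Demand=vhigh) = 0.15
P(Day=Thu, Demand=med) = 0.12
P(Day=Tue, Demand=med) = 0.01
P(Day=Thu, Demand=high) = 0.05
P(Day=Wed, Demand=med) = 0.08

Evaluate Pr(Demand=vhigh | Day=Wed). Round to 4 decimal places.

P(Day=Wed) = 0.08 + 0.10 + 0.04 = 0.22.
P(Demand=vhigh | Day=Wed) = 0.04/0.22 = 0.1818.

0.1818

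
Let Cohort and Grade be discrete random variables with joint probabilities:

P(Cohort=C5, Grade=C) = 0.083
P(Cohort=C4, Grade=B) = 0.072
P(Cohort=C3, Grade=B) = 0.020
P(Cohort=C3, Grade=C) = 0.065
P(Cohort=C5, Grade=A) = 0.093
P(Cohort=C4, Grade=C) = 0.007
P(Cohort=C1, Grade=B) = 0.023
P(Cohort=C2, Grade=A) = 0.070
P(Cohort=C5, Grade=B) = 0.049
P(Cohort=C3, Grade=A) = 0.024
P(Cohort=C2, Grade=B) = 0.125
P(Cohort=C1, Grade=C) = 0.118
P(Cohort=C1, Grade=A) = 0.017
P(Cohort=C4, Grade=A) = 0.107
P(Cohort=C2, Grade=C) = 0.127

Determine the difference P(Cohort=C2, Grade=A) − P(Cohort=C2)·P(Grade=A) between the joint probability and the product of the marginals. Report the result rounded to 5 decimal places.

P(Cohort=C2) = 0.070 + 0.125 + 0.127 = 0.322.
P(Grade=A) = 0.017 + 0.070 + 0.024 + 0.107 + 0.093 = 0.311.
P(Cohort=C2, Grade=A) − P(Cohort=C2)P(Grade=A) = 0.070 − 0.322×0.311 = -0.03014.

-0.03014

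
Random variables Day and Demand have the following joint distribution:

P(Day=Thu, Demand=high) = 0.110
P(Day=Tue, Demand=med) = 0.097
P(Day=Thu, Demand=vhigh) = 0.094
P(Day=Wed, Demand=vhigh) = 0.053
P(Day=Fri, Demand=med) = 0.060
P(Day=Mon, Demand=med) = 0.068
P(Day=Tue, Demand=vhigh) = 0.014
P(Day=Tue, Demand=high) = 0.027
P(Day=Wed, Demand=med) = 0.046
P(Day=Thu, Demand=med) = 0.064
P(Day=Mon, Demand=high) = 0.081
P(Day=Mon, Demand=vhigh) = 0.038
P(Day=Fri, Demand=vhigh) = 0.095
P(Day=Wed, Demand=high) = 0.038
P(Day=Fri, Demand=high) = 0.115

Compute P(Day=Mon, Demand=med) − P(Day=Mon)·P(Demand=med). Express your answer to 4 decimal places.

P(Day=Mon) = 0.068 + 0.081 + 0.038 = 0.187.
P(Demand=med) = 0.068 + 0.097 + 0.046 + 0.064 + 0.060 = 0.335.
P(Day=Mon, Demand=med) − P(Day=Mon)P(Demand=med) = 0.068 − 0.187×0.335 = 0.0054.

0.0054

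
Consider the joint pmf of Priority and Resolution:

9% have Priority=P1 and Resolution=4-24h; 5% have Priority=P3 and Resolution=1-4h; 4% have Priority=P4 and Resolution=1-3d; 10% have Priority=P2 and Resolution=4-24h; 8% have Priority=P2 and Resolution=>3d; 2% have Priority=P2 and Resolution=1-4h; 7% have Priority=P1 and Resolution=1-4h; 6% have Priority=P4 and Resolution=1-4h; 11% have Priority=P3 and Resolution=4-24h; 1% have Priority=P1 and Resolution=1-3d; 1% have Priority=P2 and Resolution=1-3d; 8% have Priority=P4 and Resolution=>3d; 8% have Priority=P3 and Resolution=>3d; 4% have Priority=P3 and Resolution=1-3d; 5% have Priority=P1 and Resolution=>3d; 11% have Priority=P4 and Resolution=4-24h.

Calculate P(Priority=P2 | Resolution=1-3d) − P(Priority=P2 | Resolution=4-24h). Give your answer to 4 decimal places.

-0.1439

P(Resolution=1-3d) = 0.01 + 0.01 + 0.04 + 0.04 = 0.10; P(Priority=P2 | Resolution=1-3d) = 0.01/0.10 = 0.10000.
P(Resolution=4-24h) = 0.09 + 0.10 + 0.11 + 0.11 = 0.41; P(Priority=P2 | Resolution=4-24h) = 0.10/0.41 = 0.24390.
Difference = -0.1439.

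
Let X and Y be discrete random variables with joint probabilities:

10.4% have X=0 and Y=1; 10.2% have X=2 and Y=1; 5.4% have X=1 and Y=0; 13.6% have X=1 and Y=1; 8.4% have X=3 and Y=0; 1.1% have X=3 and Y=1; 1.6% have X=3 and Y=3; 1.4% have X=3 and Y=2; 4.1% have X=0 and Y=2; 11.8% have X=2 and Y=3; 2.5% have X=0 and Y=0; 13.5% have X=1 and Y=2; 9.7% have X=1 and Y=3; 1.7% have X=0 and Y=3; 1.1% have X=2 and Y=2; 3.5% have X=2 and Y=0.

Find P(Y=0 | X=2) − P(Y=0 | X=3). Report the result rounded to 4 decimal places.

P(X=2) = 0.035 + 0.102 + 0.011 + 0.118 = 0.266; P(Y=0 | X=2) = 0.035/0.266 = 0.13158.
P(X=3) = 0.084 + 0.011 + 0.014 + 0.016 = 0.125; P(Y=0 | X=3) = 0.084/0.125 = 0.67200.
Difference = -0.5404.

-0.5404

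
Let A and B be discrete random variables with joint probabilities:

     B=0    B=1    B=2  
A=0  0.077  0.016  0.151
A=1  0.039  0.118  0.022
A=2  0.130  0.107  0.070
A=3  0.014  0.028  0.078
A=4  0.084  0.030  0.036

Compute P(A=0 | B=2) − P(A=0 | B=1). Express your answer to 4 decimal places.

0.3695

P(B=2) = 0.151 + 0.022 + 0.070 + 0.078 + 0.036 = 0.357; P(A=0 | B=2) = 0.151/0.357 = 0.42297.
P(B=1) = 0.016 + 0.118 + 0.107 + 0.028 + 0.030 = 0.299; P(A=0 | B=1) = 0.016/0.299 = 0.05351.
Difference = 0.3695.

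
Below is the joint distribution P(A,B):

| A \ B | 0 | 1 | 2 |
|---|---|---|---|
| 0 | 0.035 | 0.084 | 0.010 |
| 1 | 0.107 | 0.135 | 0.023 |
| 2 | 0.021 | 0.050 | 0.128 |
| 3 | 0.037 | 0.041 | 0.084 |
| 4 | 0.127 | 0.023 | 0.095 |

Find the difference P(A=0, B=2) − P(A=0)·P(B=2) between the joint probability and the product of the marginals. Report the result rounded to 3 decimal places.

-0.034

P(A=0) = 0.035 + 0.084 + 0.010 = 0.129.
P(B=2) = 0.010 + 0.023 + 0.128 + 0.084 + 0.095 = 0.340.
P(A=0, B=2) − P(A=0)P(B=2) = 0.010 − 0.129×0.340 = -0.034.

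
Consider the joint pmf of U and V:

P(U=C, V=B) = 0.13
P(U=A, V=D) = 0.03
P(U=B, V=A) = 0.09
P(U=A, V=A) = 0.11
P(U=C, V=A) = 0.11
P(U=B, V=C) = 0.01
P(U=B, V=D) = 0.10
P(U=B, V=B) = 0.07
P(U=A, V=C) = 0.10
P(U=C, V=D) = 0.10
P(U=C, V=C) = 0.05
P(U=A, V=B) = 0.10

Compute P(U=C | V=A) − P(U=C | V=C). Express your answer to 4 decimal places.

0.0423

P(V=A) = 0.11 + 0.09 + 0.11 = 0.31; P(U=C | V=A) = 0.11/0.31 = 0.35484.
P(V=C) = 0.10 + 0.01 + 0.05 = 0.16; P(U=C | V=C) = 0.05/0.16 = 0.31250.
Difference = 0.0423.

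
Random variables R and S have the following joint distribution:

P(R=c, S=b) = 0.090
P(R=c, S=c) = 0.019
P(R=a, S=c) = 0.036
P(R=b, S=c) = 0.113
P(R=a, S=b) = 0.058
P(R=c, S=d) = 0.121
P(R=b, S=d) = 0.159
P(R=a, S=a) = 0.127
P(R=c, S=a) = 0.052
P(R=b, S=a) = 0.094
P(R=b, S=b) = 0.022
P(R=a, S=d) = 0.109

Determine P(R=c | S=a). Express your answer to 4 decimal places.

0.1905

P(S=a) = 0.127 + 0.094 + 0.052 = 0.273.
P(R=c | S=a) = 0.052/0.273 = 0.1905.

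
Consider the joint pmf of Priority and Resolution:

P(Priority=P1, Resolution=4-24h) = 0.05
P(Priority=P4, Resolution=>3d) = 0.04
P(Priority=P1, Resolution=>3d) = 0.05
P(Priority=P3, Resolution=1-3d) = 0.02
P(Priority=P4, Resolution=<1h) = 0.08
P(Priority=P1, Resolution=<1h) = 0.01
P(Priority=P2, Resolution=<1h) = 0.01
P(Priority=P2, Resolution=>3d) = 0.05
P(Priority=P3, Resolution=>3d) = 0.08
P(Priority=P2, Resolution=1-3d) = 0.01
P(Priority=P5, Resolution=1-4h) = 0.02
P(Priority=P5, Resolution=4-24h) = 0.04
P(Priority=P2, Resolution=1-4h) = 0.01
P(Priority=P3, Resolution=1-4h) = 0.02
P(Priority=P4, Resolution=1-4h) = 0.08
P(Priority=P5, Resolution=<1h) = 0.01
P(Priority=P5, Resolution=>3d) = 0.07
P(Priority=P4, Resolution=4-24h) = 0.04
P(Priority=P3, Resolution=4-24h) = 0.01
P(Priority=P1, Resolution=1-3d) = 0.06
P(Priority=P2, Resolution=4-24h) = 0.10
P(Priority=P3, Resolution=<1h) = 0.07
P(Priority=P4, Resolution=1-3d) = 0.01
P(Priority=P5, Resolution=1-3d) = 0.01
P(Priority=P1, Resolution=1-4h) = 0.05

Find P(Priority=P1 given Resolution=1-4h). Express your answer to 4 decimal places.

P(Resolution=1-4h) = 0.05 + 0.01 + 0.02 + 0.08 + 0.02 = 0.18.
P(Priority=P1 | Resolution=1-4h) = 0.05/0.18 = 0.2778.

0.2778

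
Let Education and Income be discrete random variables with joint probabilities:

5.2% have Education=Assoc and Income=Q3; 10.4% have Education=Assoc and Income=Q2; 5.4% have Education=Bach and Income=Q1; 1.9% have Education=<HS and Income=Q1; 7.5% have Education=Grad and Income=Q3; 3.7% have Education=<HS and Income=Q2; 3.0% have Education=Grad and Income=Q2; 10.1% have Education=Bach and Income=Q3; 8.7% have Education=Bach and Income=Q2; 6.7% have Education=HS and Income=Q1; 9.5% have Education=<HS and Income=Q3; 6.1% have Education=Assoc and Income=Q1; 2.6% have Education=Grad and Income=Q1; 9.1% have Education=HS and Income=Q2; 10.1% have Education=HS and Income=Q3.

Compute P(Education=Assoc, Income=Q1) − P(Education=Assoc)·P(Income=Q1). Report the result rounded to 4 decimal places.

P(Education=Assoc) = 0.061 + 0.104 + 0.052 = 0.217.
P(Income=Q1) = 0.019 + 0.067 + 0.061 + 0.054 + 0.026 = 0.227.
P(Education=Assoc, Income=Q1) − P(Education=Assoc)P(Income=Q1) = 0.061 − 0.217×0.227 = 0.0117.

0.0117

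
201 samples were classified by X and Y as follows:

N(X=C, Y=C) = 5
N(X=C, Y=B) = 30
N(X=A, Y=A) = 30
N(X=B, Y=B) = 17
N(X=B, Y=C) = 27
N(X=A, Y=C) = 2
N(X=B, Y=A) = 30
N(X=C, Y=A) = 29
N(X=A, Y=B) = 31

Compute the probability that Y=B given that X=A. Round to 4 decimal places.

Total with X=A: 30 + 31 + 2 = 63.
P(Y=B | X=A) = 31/63 = 0.4921.

0.4921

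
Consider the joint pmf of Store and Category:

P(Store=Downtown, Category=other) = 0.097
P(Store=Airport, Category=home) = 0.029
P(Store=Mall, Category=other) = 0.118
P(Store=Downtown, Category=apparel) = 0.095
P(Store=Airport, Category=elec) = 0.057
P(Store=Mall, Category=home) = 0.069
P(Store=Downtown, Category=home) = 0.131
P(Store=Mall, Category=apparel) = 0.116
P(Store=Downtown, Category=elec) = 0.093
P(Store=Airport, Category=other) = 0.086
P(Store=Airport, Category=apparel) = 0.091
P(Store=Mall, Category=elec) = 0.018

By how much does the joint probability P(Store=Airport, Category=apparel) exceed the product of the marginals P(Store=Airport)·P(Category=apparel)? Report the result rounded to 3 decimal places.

0.012

P(Store=Airport) = 0.091 + 0.057 + 0.029 + 0.086 = 0.263.
P(Category=apparel) = 0.095 + 0.116 + 0.091 = 0.302.
P(Store=Airport, Category=apparel) − P(Store=Airport)P(Category=apparel) = 0.091 − 0.263×0.302 = 0.012.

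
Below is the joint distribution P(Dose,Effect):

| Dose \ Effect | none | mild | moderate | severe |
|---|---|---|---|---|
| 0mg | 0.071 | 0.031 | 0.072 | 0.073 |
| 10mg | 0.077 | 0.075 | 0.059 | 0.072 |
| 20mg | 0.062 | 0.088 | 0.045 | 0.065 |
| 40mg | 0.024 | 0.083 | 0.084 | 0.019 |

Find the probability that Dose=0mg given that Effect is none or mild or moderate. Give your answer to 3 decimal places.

P(Effect=none) = 0.071 + 0.077 + 0.062 + 0.024 = 0.234.
P(Effect=mild) = 0.031 + 0.075 + 0.088 + 0.083 = 0.277.
P(Effect=moderate) = 0.072 + 0.059 + 0.045 + 0.084 = 0.260.
P(Effect ∈ {none, mild, moderate}) = 0.234 + 0.277 + 0.260 = 0.771; P(Dose=0mg, Effect ∈ {none, mild, moderate}) = 0.071 + 0.031 + 0.072 = 0.174.
P(Dose=0mg | Effect ∈ {none, mild, moderate}) = 0.174/0.771 = 0.226.

0.226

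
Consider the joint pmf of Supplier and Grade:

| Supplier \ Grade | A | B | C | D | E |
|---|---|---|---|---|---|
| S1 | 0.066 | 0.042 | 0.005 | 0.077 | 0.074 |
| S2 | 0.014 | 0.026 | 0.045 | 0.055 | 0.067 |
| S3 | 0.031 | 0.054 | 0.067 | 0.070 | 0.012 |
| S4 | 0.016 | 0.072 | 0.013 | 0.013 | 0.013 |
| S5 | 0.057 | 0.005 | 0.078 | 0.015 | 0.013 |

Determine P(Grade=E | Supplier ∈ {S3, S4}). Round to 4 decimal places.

P(Supplier=S3) = 0.031 + 0.054 + 0.067 + 0.070 + 0.012 = 0.234.
P(Supplier=S4) = 0.016 + 0.072 + 0.013 + 0.013 + 0.013 = 0.127.
P(Supplier ∈ {S3, S4}) = 0.234 + 0.127 = 0.361; P(Grade=E, Supplier ∈ {S3, S4}) = 0.012 + 0.013 = 0.025.
P(Grade=E | Supplier ∈ {S3, S4}) = 0.025/0.361 = 0.0693.

0.0693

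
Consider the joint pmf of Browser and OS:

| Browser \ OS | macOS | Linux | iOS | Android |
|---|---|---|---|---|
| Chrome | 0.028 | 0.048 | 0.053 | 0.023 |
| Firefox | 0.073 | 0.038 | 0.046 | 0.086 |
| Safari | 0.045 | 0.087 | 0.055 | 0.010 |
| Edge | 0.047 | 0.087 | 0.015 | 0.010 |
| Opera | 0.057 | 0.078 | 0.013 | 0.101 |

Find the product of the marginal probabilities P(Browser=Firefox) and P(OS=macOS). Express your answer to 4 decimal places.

0.0608

P(Browser=Firefox) = 0.073 + 0.038 + 0.046 + 0.086 = 0.243.
P(OS=macOS) = 0.028 + 0.073 + 0.045 + 0.047 + 0.057 = 0.250.
Product: 0.243 × 0.250 = 0.0608.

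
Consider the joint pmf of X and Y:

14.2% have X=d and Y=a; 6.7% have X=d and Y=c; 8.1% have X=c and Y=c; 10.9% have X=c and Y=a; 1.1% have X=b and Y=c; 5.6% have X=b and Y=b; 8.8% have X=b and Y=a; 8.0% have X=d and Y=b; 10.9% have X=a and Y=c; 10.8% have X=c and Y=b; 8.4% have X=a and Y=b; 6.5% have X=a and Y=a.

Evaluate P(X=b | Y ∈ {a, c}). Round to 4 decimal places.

P(Y=a) = 0.065 + 0.088 + 0.109 + 0.142 = 0.404.
P(Y=c) = 0.109 + 0.011 + 0.081 + 0.067 = 0.268.
P(Y ∈ {a, c}) = 0.404 + 0.268 = 0.672; P(X=b, Y ∈ {a, c}) = 0.088 + 0.011 = 0.099.
P(X=b | Y ∈ {a, c}) = 0.099/0.672 = 0.1473.

0.1473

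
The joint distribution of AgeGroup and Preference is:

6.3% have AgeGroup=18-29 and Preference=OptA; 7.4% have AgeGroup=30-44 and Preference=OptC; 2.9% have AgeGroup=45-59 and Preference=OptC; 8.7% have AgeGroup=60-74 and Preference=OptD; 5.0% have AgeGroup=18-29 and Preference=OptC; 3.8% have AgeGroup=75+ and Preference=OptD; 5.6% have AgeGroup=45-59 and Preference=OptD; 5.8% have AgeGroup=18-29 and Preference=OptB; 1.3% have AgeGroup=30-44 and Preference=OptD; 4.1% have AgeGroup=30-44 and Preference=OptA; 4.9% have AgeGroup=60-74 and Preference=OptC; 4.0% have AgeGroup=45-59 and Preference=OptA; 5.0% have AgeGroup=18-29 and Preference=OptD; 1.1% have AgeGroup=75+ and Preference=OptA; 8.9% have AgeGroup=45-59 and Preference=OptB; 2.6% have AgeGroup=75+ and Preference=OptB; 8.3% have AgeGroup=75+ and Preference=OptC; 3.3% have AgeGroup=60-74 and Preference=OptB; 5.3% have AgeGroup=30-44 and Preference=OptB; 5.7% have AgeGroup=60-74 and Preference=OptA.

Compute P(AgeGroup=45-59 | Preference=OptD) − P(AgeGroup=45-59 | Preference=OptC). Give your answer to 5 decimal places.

0.12775

P(Preference=OptD) = 0.050 + 0.013 + 0.056 + 0.087 + 0.038 = 0.244; P(AgeGroup=45-59 | Preference=OptD) = 0.056/0.244 = 0.229508.
P(Preference=OptC) = 0.050 + 0.074 + 0.029 + 0.049 + 0.083 = 0.285; P(AgeGroup=45-59 | Preference=OptC) = 0.029/0.285 = 0.101754.
Difference = 0.12775.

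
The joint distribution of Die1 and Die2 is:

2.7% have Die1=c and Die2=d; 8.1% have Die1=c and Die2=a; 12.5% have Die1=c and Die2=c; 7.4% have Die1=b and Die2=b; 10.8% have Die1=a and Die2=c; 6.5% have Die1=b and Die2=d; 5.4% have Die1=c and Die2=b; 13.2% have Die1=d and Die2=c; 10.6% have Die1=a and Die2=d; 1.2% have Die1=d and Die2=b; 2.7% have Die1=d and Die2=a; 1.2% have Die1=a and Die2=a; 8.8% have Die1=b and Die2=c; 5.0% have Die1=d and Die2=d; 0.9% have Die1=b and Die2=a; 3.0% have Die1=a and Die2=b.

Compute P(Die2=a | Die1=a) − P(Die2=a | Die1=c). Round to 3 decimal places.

-0.235

P(Die1=a) = 0.012 + 0.030 + 0.108 + 0.106 = 0.256; P(Die2=a | Die1=a) = 0.012/0.256 = 0.0469.
P(Die1=c) = 0.081 + 0.054 + 0.125 + 0.027 = 0.287; P(Die2=a | Die1=c) = 0.081/0.287 = 0.2822.
Difference = -0.235.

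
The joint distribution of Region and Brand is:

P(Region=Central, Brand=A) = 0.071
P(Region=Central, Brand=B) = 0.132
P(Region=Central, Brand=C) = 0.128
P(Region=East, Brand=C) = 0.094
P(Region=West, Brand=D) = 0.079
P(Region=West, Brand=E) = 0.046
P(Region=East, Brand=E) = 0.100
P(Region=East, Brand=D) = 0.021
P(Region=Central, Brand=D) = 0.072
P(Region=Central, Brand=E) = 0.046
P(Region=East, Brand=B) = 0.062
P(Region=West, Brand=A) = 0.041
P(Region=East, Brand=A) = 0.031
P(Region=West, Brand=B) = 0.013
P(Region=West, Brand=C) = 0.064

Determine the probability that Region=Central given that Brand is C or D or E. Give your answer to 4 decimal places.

0.3785

P(Brand=C) = 0.094 + 0.064 + 0.128 = 0.286.
P(Brand=D) = 0.021 + 0.079 + 0.072 = 0.172.
P(Brand=E) = 0.100 + 0.046 + 0.046 = 0.192.
P(Brand ∈ {C, D, E}) = 0.286 + 0.172 + 0.192 = 0.650; P(Region=Central, Brand ∈ {C, D, E}) = 0.128 + 0.072 + 0.046 = 0.246.
P(Region=Central | Brand ∈ {C, D, E}) = 0.246/0.650 = 0.3785.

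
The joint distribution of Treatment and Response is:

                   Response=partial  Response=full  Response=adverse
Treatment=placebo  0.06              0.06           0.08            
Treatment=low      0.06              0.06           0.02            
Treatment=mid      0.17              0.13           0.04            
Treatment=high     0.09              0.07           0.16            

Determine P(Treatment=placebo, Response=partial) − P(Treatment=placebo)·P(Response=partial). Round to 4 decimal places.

-0.0160

P(Treatment=placebo) = 0.06 + 0.06 + 0.08 = 0.20.
P(Response=partial) = 0.06 + 0.06 + 0.17 + 0.09 = 0.38.
P(Treatment=placebo, Response=partial) − P(Treatment=placebo)P(Response=partial) = 0.06 − 0.20×0.38 = -0.0160.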